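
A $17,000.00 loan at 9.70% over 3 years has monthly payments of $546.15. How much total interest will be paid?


Total paid over the life of the loan = PMT × n.
Total paid = $546.15 × 36 = $19,661.40
Total interest = total paid − principal = $19,661.40 − $17,000.00 = $2,661.40

Total interest = (PMT × n) - PV = $2,661.40


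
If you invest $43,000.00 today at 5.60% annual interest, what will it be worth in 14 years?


Future value formula: FV = PV × (1 + r)^t
FV = $43,000.00 × (1 + 0.056)^14
FV = $43,000.00 × 2.144346
FV = $92,206.88

FV = PV × (1 + r)^t = $92,206.88


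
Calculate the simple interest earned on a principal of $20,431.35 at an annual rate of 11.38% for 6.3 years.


Simple interest formula: I = P × r × t
I = $20,431.35 × 0.1138 × 6.3
I = $14,648.05

I = P × r × t = $14,648.05


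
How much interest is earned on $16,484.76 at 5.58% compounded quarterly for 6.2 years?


Compound interest earned = final amount − principal.
A = P(1 + r/n)^(nt) = $16,484.76 × (1 + 0.0558/4)^(4 × 6.2) = $23,243.03
Interest = A − P = $23,243.03 − $16,484.76 = $6,758.27

Interest = A - P = $6,758.27


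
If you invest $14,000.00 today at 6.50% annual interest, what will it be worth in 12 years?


Future value formula: FV = PV × (1 + r)^t
FV = $14,000.00 × (1 + 0.065)^12
FV = $14,000.00 × 2.1290962
FV = $29,807.35

FV = PV × (1 + r)^t = $29,807.35


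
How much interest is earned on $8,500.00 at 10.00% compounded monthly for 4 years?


Compound interest earned = final amount − principal.
A = P(1 + r/n)^(nt) = $8,500.00 × (1 + 0.1/12)^(12 × 4) = $12,659.51
Interest = A − P = $12,659.51 − $8,500.00 = $4,159.51

Interest = A - P = $4,159.51


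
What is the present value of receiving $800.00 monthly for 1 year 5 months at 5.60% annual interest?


Present value of an ordinary annuity: PV = PMT × (1 − (1 + r)^(−n)) / r
Monthly rate r = 0.056/12 ≈ 0.00466667, n = 17
PV = $800.00 × (1 − (1 + 0.056/12)^(−17)) / (0.056/12)
PV = $800.00 × 16.306620
PV = $13,045.30

PV = PMT × (1-(1+r)^(-n))/r = $13,045.30


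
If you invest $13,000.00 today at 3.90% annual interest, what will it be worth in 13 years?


Future value formula: FV = PV × (1 + r)^t
FV = $13,000.00 × (1 + 0.039)^13
FV = $13,000.00 × 1.644380
FV = $21,376.94

FV = PV × (1 + r)^t = $21,376.94


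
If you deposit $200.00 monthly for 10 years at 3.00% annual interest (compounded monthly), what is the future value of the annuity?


Future value of an ordinary annuity: FV = PMT × ((1 + r)^n − 1) / r
Monthly rate r = 0.03/12 = 0.0025, n = 120
FV = $200.00 × ((1 + 0.03/12)^120 − 1) / (0.03/12)
FV = $200.00 × 139.741419
FV = $27,948.28

FV = PMT × ((1+r)^n - 1)/r = $27,948.28


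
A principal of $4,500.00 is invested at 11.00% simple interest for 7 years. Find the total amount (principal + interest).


Total amount formula: A = P(1 + rt) = P + P·r·t
Interest: I = P × r × t = $4,500.00 × 0.11 × 7 = $3,465.00
A = P + I = $4,500.00 + $3,465.00 = $7,965.00

A = P + I = P(1 + rt) = $7,965.00


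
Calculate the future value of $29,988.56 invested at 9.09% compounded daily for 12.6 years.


Compound interest formula: A = P(1 + r/n)^(nt)
A = $29,988.56 × (1 + 0.0909/365)^(365 × 12.6)
Growth factor: (1 + 0.0909/365)^4599 = 3.143062
A = $29,988.56 × 3.143062
A = $94,255.90

A = P(1 + r/n)^(nt) = $94,255.90


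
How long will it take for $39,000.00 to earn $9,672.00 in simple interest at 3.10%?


Rearrange the simple interest formula for t:
I = P × r × t  ⇒  t = I / (P × r)
t = $9,672.00 / ($39,000.00 × 0.031)
t = 8

t = I/(P×r) = 8 years


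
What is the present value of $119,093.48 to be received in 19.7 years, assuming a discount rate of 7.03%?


Present value formula: PV = FV / (1 + r)^t
PV = $119,093.48 / (1 + 0.0703)^19.7
PV = $119,093.48 / 3.812930
PV = $31,234.11

PV = FV / (1 + r)^t = $31,234.11


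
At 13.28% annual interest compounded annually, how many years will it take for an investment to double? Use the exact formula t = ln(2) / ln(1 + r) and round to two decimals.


Doubling condition: (1 + r)^t = 2
Take ln of both sides: t × ln(1 + r) = ln(2)
t = ln(2) / ln(1 + r)
t = 0.693147 / 0.124692
t = 5.56

t = ln(2) / ln(1 + r) = 5.56 years


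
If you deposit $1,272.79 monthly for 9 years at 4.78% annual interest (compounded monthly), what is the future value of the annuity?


Future value of an ordinary annuity: FV = PMT × ((1 + r)^n − 1) / r
Monthly rate r = 0.0478/12 ≈ 0.00398333, n = 108
FV = $1,272.79 × ((1 + 0.0478/12)^108 − 1) / (0.0478/12)
FV = $1,272.79 × 134.623844
FV = $171,347.88

FV = PMT × ((1+r)^n - 1)/r = $171,347.88


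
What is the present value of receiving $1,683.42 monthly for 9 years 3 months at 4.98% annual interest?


Present value of an ordinary annuity: PV = PMT × (1 − (1 + r)^(−n)) / r
Monthly rate r = 0.0498/12 = 0.00415, n = 111
PV = $1,683.42 × (1 − (1 + 0.0498/12)^(−111)) / (0.0498/12)
PV = $1,683.42 × 88.801184
PV = $149,489.69

PV = PMT × (1-(1+r)^(-n))/r = $149,489.69


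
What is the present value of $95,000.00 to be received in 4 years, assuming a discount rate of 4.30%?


Present value formula: PV = FV / (1 + r)^t
PV = $95,000.00 / (1 + 0.043)^4
PV = $95,000.00 / 1.1834154
PV = $80,276.12

PV = FV / (1 + r)^t = $80,276.12


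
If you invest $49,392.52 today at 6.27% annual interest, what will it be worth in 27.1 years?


Future value formula: FV = PV × (1 + r)^t
FV = $49,392.52 × (1 + 0.0627)^27.1
FV = $49,392.52 × 5.1967215
FV = $256,679.17

FV = PV × (1 + r)^t = $256,679.17


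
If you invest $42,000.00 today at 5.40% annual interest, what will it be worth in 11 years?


Future value formula: FV = PV × (1 + r)^t
FV = $42,000.00 × (1 + 0.054)^11
FV = $42,000.00 × 1.7833916
FV = $74,902.45

FV = PV × (1 + r)^t = $74,902.45


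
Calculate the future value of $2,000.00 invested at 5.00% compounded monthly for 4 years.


Compound interest formula: A = P(1 + r/n)^(nt)
A = $2,000.00 × (1 + 0.05/12)^(12 × 4)
Growth factor: (1 + 0.05/12)^48 = 1.220895
A = $2,000.00 × 1.220895
A = $2,441.79

A = P(1 + r/n)^(nt) = $2,441.79


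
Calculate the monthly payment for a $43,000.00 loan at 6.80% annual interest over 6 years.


Loan payment formula: PMT = PV × r / (1 − (1 + r)^(−n))
Monthly rate r = 0.068/12 ≈ 0.00566667, n = 72 months
Denominator: 1 − (1 + 0.068/12)^(−72) = 0.334255
PMT = $43,000.00 × (0.068/12) / 0.334255
PMT = $728.98 per month

PMT = PV × r / (1-(1+r)^(-n)) = $728.98/month


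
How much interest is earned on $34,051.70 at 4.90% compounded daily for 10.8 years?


Compound interest earned = final amount − principal.
A = P(1 + r/n)^(nt) = $34,051.70 × (1 + 0.049/365)^(365 × 10.8) = $57,803.22
Interest = A − P = $57,803.22 − $34,051.70 = $23,751.52

Interest = A - P = $23,751.52


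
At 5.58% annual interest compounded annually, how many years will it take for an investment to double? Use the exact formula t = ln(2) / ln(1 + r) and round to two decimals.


Doubling condition: (1 + r)^t = 2
Take ln of both sides: t × ln(1 + r) = ln(2)
t = ln(2) / ln(1 + r)
t = 0.693147 / 0.054299
t = 12.77

t = ln(2) / ln(1 + r) = 12.77 years


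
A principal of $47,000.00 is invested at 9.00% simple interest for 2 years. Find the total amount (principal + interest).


Total amount formula: A = P(1 + rt) = P + P·r·t
Interest: I = P × r × t = $47,000.00 × 0.09 × 2 = $8,460.00
A = P + I = $47,000.00 + $8,460.00 = $55,460.00

A = P + I = P(1 + rt) = $55,460.00


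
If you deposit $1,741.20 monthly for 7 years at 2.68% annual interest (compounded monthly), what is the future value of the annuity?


Future value of an ordinary annuity: FV = PMT × ((1 + r)^n − 1) / r
Monthly rate r = 0.0268/12 ≈ 0.00223333, n = 84
FV = $1,741.20 × ((1 + 0.0268/12)^84 − 1) / (0.0268/12)
FV = $1,741.20 × 92.282940
FV = $160,683.06

FV = PMT × ((1+r)^n - 1)/r = $160,683.06


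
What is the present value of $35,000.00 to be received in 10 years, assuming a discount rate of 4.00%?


Present value formula: PV = FV / (1 + r)^t
PV = $35,000.00 / (1 + 0.04)^10
PV = $35,000.00 / 1.480244
PV = $23,644.75

PV = FV / (1 + r)^t = $23,644.75


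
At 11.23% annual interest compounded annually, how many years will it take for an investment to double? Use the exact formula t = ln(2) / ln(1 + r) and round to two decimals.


Doubling condition: (1 + r)^t = 2
Take ln of both sides: t × ln(1 + r) = ln(2)
t = ln(2) / ln(1 + r)
t = 0.693147 / 0.106430
t = 6.51

t = ln(2) / ln(1 + r) = 6.51 years


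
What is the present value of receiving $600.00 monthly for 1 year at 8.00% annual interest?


Present value of an ordinary annuity: PV = PMT × (1 − (1 + r)^(−n)) / r
Monthly rate r = 0.08/12 ≈ 0.00666667, n = 12
PV = $600.00 × (1 − (1 + 0.08/12)^(−12)) / (0.08/12)
PV = $600.00 × 11.495782
PV = $6,897.47

PV = PMT × (1-(1+r)^(-n))/r = $6,897.47


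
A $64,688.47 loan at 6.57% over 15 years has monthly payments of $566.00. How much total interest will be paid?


Total paid over the life of the loan = PMT × n.
Total paid = $566.00 × 180 = $101,880.00
Total interest = total paid − principal = $101,880.00 − $64,688.47 = $37,191.53

Total interest = (PMT × n) - PV = $37,191.53


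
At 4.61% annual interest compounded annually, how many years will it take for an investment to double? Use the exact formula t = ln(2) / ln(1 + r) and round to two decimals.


Doubling condition: (1 + r)^t = 2
Take ln of both sides: t × ln(1 + r) = ln(2)
t = ln(2) / ln(1 + r)
t = 0.693147 / 0.045069
t = 15.38

t = ln(2) / ln(1 + r) = 15.38 years


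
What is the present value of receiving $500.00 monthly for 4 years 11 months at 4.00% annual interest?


Present value of an ordinary annuity: PV = PMT × (1 − (1 + r)^(−n)) / r
Monthly rate r = 0.04/12 ≈ 0.00333333, n = 59
PV = $500.00 × (1 − (1 + 0.04/12)^(−59)) / (0.04/12)
PV = $500.00 × 53.480066
PV = $26,740.03

PV = PMT × (1-(1+r)^(-n))/r = $26,740.03


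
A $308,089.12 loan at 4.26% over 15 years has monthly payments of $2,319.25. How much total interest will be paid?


Total paid over the life of the loan = PMT × n.
Total paid = $2,319.25 × 180 = $417,465.00
Total interest = total paid − principal = $417,465.00 − $308,089.12 = $109,375.88

Total interest = (PMT × n) - PV = $109,375.88


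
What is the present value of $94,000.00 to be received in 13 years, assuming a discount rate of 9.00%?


Present value formula: PV = FV / (1 + r)^t
PV = $94,000.00 / (1 + 0.09)^13
PV = $94,000.00 / 3.065805
PV = $30,660.79

PV = FV / (1 + r)^t = $30,660.79


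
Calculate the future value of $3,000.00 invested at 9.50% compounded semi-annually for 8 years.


Compound interest formula: A = P(1 + r/n)^(nt)
A = $3,000.00 × (1 + 0.095/2)^(2 × 8)
Growth factor: (1 + 0.095/2)^16 = 2.101186
A = $3,000.00 × 2.101186
A = $6,303.56

A = P(1 + r/n)^(nt) = $6,303.56


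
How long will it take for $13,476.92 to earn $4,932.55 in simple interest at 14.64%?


Rearrange the simple interest formula for t:
I = P × r × t  ⇒  t = I / (P × r)
t = $4,932.55 / ($13,476.92 × 0.1464)
t = 2.5

t = I/(P×r) = 2.5 years


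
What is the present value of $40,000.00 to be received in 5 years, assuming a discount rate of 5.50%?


Present value formula: PV = FV / (1 + r)^t
PV = $40,000.00 / (1 + 0.055)^5
PV = $40,000.00 / 1.306960
PV = $30,605.37

PV = FV / (1 + r)^t = $30,605.37


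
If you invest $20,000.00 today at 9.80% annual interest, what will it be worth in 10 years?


Future value formula: FV = PV × (1 + r)^t
FV = $20,000.00 × (1 + 0.098)^10
FV = $20,000.00 × 2.5469675
FV = $50,939.35

FV = PV × (1 + r)^t = $50,939.35


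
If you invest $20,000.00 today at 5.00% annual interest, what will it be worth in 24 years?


Future value formula: FV = PV × (1 + r)^t
FV = $20,000.00 × (1 + 0.05)^24
FV = $20,000.00 × 3.225100
FV = $64,502.00

FV = PV × (1 + r)^t = $64,502.00


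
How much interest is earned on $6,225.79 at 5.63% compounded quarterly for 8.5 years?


Compound interest earned = final amount − principal.
A = P(1 + r/n)^(nt) = $6,225.79 × (1 + 0.0563/4)^(4 × 8.5) = $10,013.30
Interest = A − P = $10,013.30 − $6,225.79 = $3,787.51

Interest = A - P = $3,787.51


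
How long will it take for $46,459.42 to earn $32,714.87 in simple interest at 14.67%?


Rearrange the simple interest formula for t:
I = P × r × t  ⇒  t = I / (P × r)
t = $32,714.87 / ($46,459.42 × 0.1467)
t = 4.8

t = I/(P×r) = 4.8 years


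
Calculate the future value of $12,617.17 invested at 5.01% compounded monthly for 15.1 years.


Compound interest formula: A = P(1 + r/n)^(nt)
A = $12,617.17 × (1 + 0.0501/12)^(12 × 15.1)
Growth factor: (1 + 0.0501/12)^181.2 = 2.127474
A = $12,617.17 × 2.127474
A = $26,842.70

A = P(1 + r/n)^(nt) = $26,842.70


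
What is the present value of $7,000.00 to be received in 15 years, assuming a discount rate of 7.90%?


Present value formula: PV = FV / (1 + r)^t
PV = $7,000.00 / (1 + 0.079)^15
PV = $7,000.00 / 3.128396
PV = $2,237.57

PV = FV / (1 + r)^t = $2,237.57


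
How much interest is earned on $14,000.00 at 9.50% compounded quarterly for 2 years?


Compound interest earned = final amount − principal.
A = P(1 + r/n)^(nt) = $14,000.00 × (1 + 0.095/4)^(4 × 2) = $16,891.93
Interest = A − P = $16,891.93 − $14,000.00 = $2,891.93

Interest = A - P = $2,891.93


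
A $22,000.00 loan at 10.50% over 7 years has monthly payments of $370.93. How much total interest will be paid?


Total paid over the life of the loan = PMT × n.
Total paid = $370.93 × 84 = $31,158.12
Total interest = total paid − principal = $31,158.12 − $22,000.00 = $9,158.12

Total interest = (PMT × n) - PV = $9,158.12


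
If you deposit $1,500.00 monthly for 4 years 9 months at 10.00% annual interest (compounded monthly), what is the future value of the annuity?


Future value of an ordinary annuity: FV = PMT × ((1 + r)^n − 1) / r
Monthly rate r = 0.1/12 ≈ 0.00833333, n = 57
FV = $1,500.00 × ((1 + 0.1/12)^57 − 1) / (0.1/12)
FV = $1,500.00 × 72.582282
FV = $108,873.42

FV = PMT × ((1+r)^n - 1)/r = $108,873.42


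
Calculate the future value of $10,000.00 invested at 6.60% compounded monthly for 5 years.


Compound interest formula: A = P(1 + r/n)^(nt)
A = $10,000.00 × (1 + 0.066/12)^(12 × 5)
Growth factor: (1 + 0.066/12)^60 = 1.389711
A = $10,000.00 × 1.389711
A = $13,897.11

A = P(1 + r/n)^(nt) = $13,897.11


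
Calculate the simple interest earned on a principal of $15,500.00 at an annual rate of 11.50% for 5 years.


Simple interest formula: I = P × r × t
I = $15,500.00 × 0.115 × 5
I = $8,912.50

I = P × r × t = $8,912.50


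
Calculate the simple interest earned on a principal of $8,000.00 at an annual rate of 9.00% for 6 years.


Simple interest formula: I = P × r × t
I = $8,000.00 × 0.09 × 6
I = $4,320.00

I = P × r × t = $4,320.00


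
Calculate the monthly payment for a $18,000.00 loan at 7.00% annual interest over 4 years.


Loan payment formula: PMT = PV × r / (1 − (1 + r)^(−n))
Monthly rate r = 0.07/12 ≈ 0.00583333, n = 48 months
Denominator: 1 − (1 + 0.07/12)^(−48) = 0.243601
PMT = $18,000.00 × (0.07/12) / 0.243601
PMT = $431.03 per month

PMT = PV × r / (1-(1+r)^(-n)) = $431.03/month


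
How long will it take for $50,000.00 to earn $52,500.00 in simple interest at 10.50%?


Rearrange the simple interest formula for t:
I = P × r × t  ⇒  t = I / (P × r)
t = $52,500.00 / ($50,000.00 × 0.105)
t = 10

t = I/(P×r) = 10 years


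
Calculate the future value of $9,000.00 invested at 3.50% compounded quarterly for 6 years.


Compound interest formula: A = P(1 + r/n)^(nt)
A = $9,000.00 × (1 + 0.035/4)^(4 × 6)
Growth factor: (1 + 0.035/4)^24 = 1.232552
A = $9,000.00 × 1.232552
A = $11,092.97

A = P(1 + r/n)^(nt) = $11,092.97


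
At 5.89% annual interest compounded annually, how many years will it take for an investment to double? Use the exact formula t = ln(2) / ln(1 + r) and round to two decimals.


Doubling condition: (1 + r)^t = 2
Take ln of both sides: t × ln(1 + r) = ln(2)
t = ln(2) / ln(1 + r)
t = 0.693147 / 0.057231
t = 12.11

t = ln(2) / ln(1 + r) = 12.11 years


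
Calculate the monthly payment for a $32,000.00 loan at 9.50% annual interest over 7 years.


Loan payment formula: PMT = PV × r / (1 − (1 + r)^(−n))
Monthly rate r = 0.095/12 ≈ 0.00791667, n = 84 months
Denominator: 1 − (1 + 0.095/12)^(−84) = 0.484378
PMT = $32,000.00 × (0.095/12) / 0.484378
PMT = $523.01 per month

PMT = PV × r / (1-(1+r)^(-n)) = $523.01/month


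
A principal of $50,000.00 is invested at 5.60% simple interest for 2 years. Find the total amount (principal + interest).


Total amount formula: A = P(1 + rt) = P + P·r·t
Interest: I = P × r × t = $50,000.00 × 0.056 × 2 = $5,600.00
A = P + I = $50,000.00 + $5,600.00 = $55,600.00

A = P + I = P(1 + rt) = $55,600.00


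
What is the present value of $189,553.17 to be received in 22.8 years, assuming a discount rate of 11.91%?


Present value formula: PV = FV / (1 + r)^t
PV = $189,553.17 / (1 + 0.1191)^22.8
PV = $189,553.17 / 13.008009
PV = $14,572.04

PV = FV / (1 + r)^t = $14,572.04


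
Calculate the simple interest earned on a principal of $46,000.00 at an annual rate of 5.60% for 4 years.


Simple interest formula: I = P × r × t
I = $46,000.00 × 0.056 × 4
I = $10,304.00

I = P × r × t = $10,304.00


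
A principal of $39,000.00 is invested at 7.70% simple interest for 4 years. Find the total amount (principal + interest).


Total amount formula: A = P(1 + rt) = P + P·r·t
Interest: I = P × r × t = $39,000.00 × 0.077 × 4 = $12,012.00
A = P + I = $39,000.00 + $12,012.00 = $51,012.00

A = P + I = P(1 + rt) = $51,012.00


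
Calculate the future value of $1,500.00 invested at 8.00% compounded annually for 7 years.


Compound interest formula: A = P(1 + r/n)^(nt)
A = $1,500.00 × (1 + 0.08/1)^(1 × 7)
Growth factor: (1 + 0.08/1)^7 = 1.713824
A = $1,500.00 × 1.713824
A = $2,570.74

A = P(1 + r/n)^(nt) = $2,570.74


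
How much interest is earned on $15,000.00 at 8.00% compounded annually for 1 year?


Compound interest earned = final amount − principal.
A = P(1 + r/n)^(nt) = $15,000.00 × (1 + 0.08/1)^(1 × 1) = $16,200.00
Interest = A − P = $16,200.00 − $15,000.00 = $1,200.00

Interest = A - P = $1,200.00


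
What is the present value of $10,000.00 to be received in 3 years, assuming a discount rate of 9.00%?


Present value formula: PV = FV / (1 + r)^t
PV = $10,000.00 / (1 + 0.09)^3
PV = $10,000.00 / 1.295029
PV = $7,721.83

PV = FV / (1 + r)^t = $7,721.83


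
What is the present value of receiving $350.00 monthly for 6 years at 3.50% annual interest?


Present value of an ordinary annuity: PV = PMT × (1 − (1 + r)^(−n)) / r
Monthly rate r = 0.035/12 ≈ 0.00291667, n = 72
PV = $350.00 × (1 − (1 + 0.035/12)^(−72)) / (0.035/12)
PV = $350.00 × 64.857585
PV = $22,700.15

PV = PMT × (1-(1+r)^(-n))/r = $22,700.15


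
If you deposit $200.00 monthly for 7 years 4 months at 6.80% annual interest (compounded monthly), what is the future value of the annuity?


Future value of an ordinary annuity: FV = PMT × ((1 + r)^n − 1) / r
Monthly rate r = 0.068/12 ≈ 0.00566667, n = 88
FV = $200.00 × ((1 + 0.068/12)^88 − 1) / (0.068/12)
FV = $200.00 × 113.683847
FV = $22,736.77

FV = PMT × ((1+r)^n - 1)/r = $22,736.77


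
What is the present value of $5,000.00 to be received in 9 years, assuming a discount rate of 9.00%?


Present value formula: PV = FV / (1 + r)^t
PV = $5,000.00 / (1 + 0.09)^9
PV = $5,000.00 / 2.171893
PV = $2,302.14

PV = FV / (1 + r)^t = $2,302.14


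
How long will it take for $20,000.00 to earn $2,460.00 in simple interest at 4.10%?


Rearrange the simple interest formula for t:
I = P × r × t  ⇒  t = I / (P × r)
t = $2,460.00 / ($20,000.00 × 0.041)
t = 3

t = I/(P×r) = 3 years


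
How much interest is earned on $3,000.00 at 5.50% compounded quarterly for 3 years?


Compound interest earned = final amount − principal.
A = P(1 + r/n)^(nt) = $3,000.00 × (1 + 0.055/4)^(4 × 3) = $3,534.20
Interest = A − P = $3,534.20 − $3,000.00 = $534.20

Interest = A - P = $534.20


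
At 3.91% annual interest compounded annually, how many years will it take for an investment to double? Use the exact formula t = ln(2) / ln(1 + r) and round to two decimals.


Doubling condition: (1 + r)^t = 2
Take ln of both sides: t × ln(1 + r) = ln(2)
t = ln(2) / ln(1 + r)
t = 0.693147 / 0.038355
t = 18.07

t = ln(2) / ln(1 + r) = 18.07 years


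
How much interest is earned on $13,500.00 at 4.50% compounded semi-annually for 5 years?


Compound interest earned = final amount − principal.
A = P(1 + r/n)^(nt) = $13,500.00 × (1 + 0.045/2)^(2 × 5) = $16,864.25
Interest = A − P = $16,864.25 − $13,500.00 = $3,364.25

Interest = A - P = $3,364.25


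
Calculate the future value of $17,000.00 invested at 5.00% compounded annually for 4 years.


Compound interest formula: A = P(1 + r/n)^(nt)
A = $17,000.00 × (1 + 0.05/1)^(1 × 4)
Growth factor: (1 + 0.05/1)^4 = 1.2155063
A = $17,000.00 × 1.2155063
A = $20,663.61

A = P(1 + r/n)^(nt) = $20,663.61


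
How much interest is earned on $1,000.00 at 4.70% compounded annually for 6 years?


Compound interest earned = final amount − principal.
A = P(1 + r/n)^(nt) = $1,000.00 × (1 + 0.047/1)^(1 × 6) = $1,317.29
Interest = A − P = $1,317.29 − $1,000.00 = $317.29

Interest = A - P = $317.29


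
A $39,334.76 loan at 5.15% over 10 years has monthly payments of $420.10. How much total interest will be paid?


Total paid over the life of the loan = PMT × n.
Total paid = $420.10 × 120 = $50,412.00
Total interest = total paid − principal = $50,412.00 − $39,334.76 = $11,077.24

Total interest = (PMT × n) - PV = $11,077.24


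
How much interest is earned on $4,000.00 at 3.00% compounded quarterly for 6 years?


Compound interest earned = final amount − principal.
A = P(1 + r/n)^(nt) = $4,000.00 × (1 + 0.03/4)^(4 × 6) = $4,785.65
Interest = A − P = $4,785.65 − $4,000.00 = $785.65

Interest = A - P = $785.65


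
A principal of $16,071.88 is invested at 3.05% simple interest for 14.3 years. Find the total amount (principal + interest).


Total amount formula: A = P(1 + rt) = P + P·r·t
Interest: I = P × r × t = $16,071.88 × 0.0305 × 14.3 = $7,009.75
A = P + I = $16,071.88 + $7,009.75 = $23,081.63

A = P + I = P(1 + rt) = $23,081.63


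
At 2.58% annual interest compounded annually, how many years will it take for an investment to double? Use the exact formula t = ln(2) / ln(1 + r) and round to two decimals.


Doubling condition: (1 + r)^t = 2
Take ln of both sides: t × ln(1 + r) = ln(2)
t = ln(2) / ln(1 + r)
t = 0.693147 / 0.025473
t = 27.21

t = ln(2) / ln(1 + r) = 27.21 years


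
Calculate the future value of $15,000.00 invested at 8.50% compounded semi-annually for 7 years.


Compound interest formula: A = P(1 + r/n)^(nt)
A = $15,000.00 × (1 + 0.085/2)^(2 × 7)
Growth factor: (1 + 0.085/2)^14 = 1.7908734
A = $15,000.00 × 1.7908734
A = $26,863.10

A = P(1 + r/n)^(nt) = $26,863.10


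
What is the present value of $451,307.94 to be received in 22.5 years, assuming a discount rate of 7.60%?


Present value formula: PV = FV / (1 + r)^t
PV = $451,307.94 / (1 + 0.076)^22.5
PV = $451,307.94 / 5.197280
PV = $86,835.41

PV = FV / (1 + r)^t = $86,835.41


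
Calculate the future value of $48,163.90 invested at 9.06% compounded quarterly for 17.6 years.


Compound interest formula: A = P(1 + r/n)^(nt)
A = $48,163.90 × (1 + 0.0906/4)^(4 × 17.6)
Growth factor: (1 + 0.0906/4)^70.4 = 4.8392983
A = $48,163.90 × 4.8392983
A = $233,079.48

A = P(1 + r/n)^(nt) = $233,079.48


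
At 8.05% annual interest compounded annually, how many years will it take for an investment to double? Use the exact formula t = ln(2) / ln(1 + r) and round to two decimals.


Doubling condition: (1 + r)^t = 2
Take ln of both sides: t × ln(1 + r) = ln(2)
t = ln(2) / ln(1 + r)
t = 0.693147 / 0.077424
t = 8.95

t = ln(2) / ln(1 + r) = 8.95 years


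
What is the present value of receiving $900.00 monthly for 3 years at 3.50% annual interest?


Present value of an ordinary annuity: PV = PMT × (1 − (1 + r)^(−n)) / r
Monthly rate r = 0.035/12 ≈ 0.00291667, n = 36
PV = $900.00 × (1 − (1 + 0.035/12)^(−36)) / (0.035/12)
PV = $900.00 × 34.127270
PV = $30,714.54

PV = PMT × (1-(1+r)^(-n))/r = $30,714.54


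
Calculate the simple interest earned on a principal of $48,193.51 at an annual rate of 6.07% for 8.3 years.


Simple interest formula: I = P × r × t
I = $48,193.51 × 0.0607 × 8.3
I = $24,280.37

I = P × r × t = $24,280.37


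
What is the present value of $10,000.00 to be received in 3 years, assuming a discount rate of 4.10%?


Present value formula: PV = FV / (1 + r)^t
PV = $10,000.00 / (1 + 0.041)^3
PV = $10,000.00 / 1.128112
PV = $8,864.37

PV = FV / (1 + r)^t = $8,864.37


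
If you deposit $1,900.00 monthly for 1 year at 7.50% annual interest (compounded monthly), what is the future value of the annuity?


Future value of an ordinary annuity: FV = PMT × ((1 + r)^n − 1) / r
Monthly rate r = 0.075/12 = 0.00625, n = 12
FV = $1,900.00 × ((1 + 0.075/12)^12 − 1) / (0.075/12)
FV = $1,900.00 × 12.421216
FV = $23,600.31

FV = PMT × ((1+r)^n - 1)/r = $23,600.31


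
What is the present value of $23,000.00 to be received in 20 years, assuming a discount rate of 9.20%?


Present value formula: PV = FV / (1 + r)^t
PV = $23,000.00 / (1 + 0.092)^20
PV = $23,000.00 / 5.813702
PV = $3,956.17

PV = FV / (1 + r)^t = $3,956.17


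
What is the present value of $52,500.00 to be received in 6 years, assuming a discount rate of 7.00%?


Present value formula: PV = FV / (1 + r)^t
PV = $52,500.00 / (1 + 0.07)^6
PV = $52,500.00 / 1.500730
PV = $34,982.97

PV = FV / (1 + r)^t = $34,982.97


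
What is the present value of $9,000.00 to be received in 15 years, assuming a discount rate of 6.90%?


Present value formula: PV = FV / (1 + r)^t
PV = $9,000.00 / (1 + 0.069)^15
PV = $9,000.00 / 2.720606
PV = $3,308.09

PV = FV / (1 + r)^t = $3,308.09


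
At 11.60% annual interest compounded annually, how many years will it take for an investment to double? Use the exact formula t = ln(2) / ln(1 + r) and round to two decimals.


Doubling condition: (1 + r)^t = 2
Take ln of both sides: t × ln(1 + r) = ln(2)
t = ln(2) / ln(1 + r)
t = 0.693147 / 0.109751
t = 6.32

t = ln(2) / ln(1 + r) = 6.32 years


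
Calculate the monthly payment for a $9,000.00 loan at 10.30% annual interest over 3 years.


Loan payment formula: PMT = PV × r / (1 − (1 + r)^(−n))
Monthly rate r = 0.103/12 ≈ 0.00858333, n = 36 months
Denominator: 1 − (1 + 0.103/12)^(−36) = 0.264851
PMT = $9,000.00 × (0.103/12) / 0.264851
PMT = $291.67 per month

PMT = PV × r / (1-(1+r)^(-n)) = $291.67/month


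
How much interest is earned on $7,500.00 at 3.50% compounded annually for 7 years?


Compound interest earned = final amount − principal.
A = P(1 + r/n)^(nt) = $7,500.00 × (1 + 0.035/1)^(1 × 7) = $9,542.09
Interest = A − P = $9,542.09 − $7,500.00 = $2,042.09

Interest = A - P = $2,042.09


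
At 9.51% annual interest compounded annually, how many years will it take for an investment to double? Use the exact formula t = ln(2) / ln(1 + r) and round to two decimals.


Doubling condition: (1 + r)^t = 2
Take ln of both sides: t × ln(1 + r) = ln(2)
t = ln(2) / ln(1 + r)
t = 0.693147 / 0.090846
t = 7.63

t = ln(2) / ln(1 + r) = 7.63 years


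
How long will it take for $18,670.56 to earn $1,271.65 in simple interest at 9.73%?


Rearrange the simple interest formula for t:
I = P × r × t  ⇒  t = I / (P × r)
t = $1,271.65 / ($18,670.56 × 0.0973)
t = 0.7

t = I/(P×r) = 0.7 years


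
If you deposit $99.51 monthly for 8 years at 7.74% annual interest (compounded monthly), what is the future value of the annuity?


Future value of an ordinary annuity: FV = PMT × ((1 + r)^n − 1) / r
Monthly rate r = 0.0774/12 = 0.00645, n = 96
FV = $99.51 × ((1 + 0.0774/12)^96 − 1) / (0.0774/12)
FV = $99.51 × 132.364632
FV = $13,171.60

FV = PMT × ((1+r)^n - 1)/r = $13,171.60


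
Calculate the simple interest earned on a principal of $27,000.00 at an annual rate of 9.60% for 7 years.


Simple interest formula: I = P × r × t
I = $27,000.00 × 0.096 × 7
I = $18,144.00

I = P × r × t = $18,144.00


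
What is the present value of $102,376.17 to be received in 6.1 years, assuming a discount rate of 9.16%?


Present value formula: PV = FV / (1 + r)^t
PV = $102,376.17 / (1 + 0.0916)^6.1
PV = $102,376.17 / 1.706819
PV = $59,980.68

PV = FV / (1 + r)^t = $59,980.68


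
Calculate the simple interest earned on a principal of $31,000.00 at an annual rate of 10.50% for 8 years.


Simple interest formula: I = P × r × t
I = $31,000.00 × 0.105 × 8
I = $26,040.00

I = P × r × t = $26,040.00


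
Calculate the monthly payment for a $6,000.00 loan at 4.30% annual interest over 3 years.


Loan payment formula: PMT = PV × r / (1 − (1 + r)^(−n))
Monthly rate r = 0.043/12 ≈ 0.00358333, n = 36 months
Denominator: 1 − (1 + 0.043/12)^(−36) = 0.120823
PMT = $6,000.00 × (0.043/12) / 0.120823
PMT = $177.95 per month

PMT = PV × r / (1-(1+r)^(-n)) = $177.95/month


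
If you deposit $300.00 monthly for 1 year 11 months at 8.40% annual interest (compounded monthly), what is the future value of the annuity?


Future value of an ordinary annuity: FV = PMT × ((1 + r)^n − 1) / r
Monthly rate r = 0.084/12 = 0.007, n = 23
FV = $300.00 × ((1 + 0.084/12)^23 − 1) / (0.084/12)
FV = $300.00 × 24.860899
FV = $7,458.27

FV = PMT × ((1+r)^n - 1)/r = $7,458.27


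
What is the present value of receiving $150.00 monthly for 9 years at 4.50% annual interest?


Present value of an ordinary annuity: PV = PMT × (1 − (1 + r)^(−n)) / r
Monthly rate r = 0.045/12 = 0.00375, n = 108
PV = $150.00 × (1 − (1 + 0.045/12)^(−108)) / (0.045/12)
PV = $150.00 × 88.671407
PV = $13,300.71

PV = PMT × (1-(1+r)^(-n))/r = $13,300.71


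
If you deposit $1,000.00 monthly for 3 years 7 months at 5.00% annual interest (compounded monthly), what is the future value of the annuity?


Future value of an ordinary annuity: FV = PMT × ((1 + r)^n − 1) / r
Monthly rate r = 0.05/12 ≈ 0.00416667, n = 43
FV = $1,000.00 × ((1 + 0.05/12)^43 − 1) / (0.05/12)
FV = $1,000.00 × 46.985979
FV = $46,985.98

FV = PMT × ((1+r)^n - 1)/r = $46,985.98


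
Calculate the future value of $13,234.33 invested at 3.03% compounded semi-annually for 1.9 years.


Compound interest formula: A = P(1 + r/n)^(nt)
A = $13,234.33 × (1 + 0.0303/2)^(2 × 1.9)
Growth factor: (1 + 0.0303/2)^3.8 = 1.058802
A = $13,234.33 × 1.058802
A = $14,012.54

A = P(1 + r/n)^(nt) = $14,012.54


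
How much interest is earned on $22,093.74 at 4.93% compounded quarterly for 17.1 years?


Compound interest earned = final amount − principal.
A = P(1 + r/n)^(nt) = $22,093.74 × (1 + 0.0493/4)^(4 × 17.1) = $51,068.68
Interest = A − P = $51,068.68 − $22,093.74 = $28,974.94

Interest = A - P = $28,974.94


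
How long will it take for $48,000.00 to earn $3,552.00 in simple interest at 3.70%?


Rearrange the simple interest formula for t:
I = P × r × t  ⇒  t = I / (P × r)
t = $3,552.00 / ($48,000.00 × 0.037)
t = 2

t = I/(P×r) = 2 years


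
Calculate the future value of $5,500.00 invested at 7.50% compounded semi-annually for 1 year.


Compound interest formula: A = P(1 + r/n)^(nt)
A = $5,500.00 × (1 + 0.075/2)^(2 × 1)
Growth factor: (1 + 0.075/2)^2 = 1.076406
A = $5,500.00 × 1.076406
A = $5,920.23

A = P(1 + r/n)^(nt) = $5,920.23


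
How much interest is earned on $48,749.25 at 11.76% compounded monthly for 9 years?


Compound interest earned = final amount − principal.
A = P(1 + r/n)^(nt) = $48,749.25 × (1 + 0.1176/12)^(12 × 9) = $139,761.48
Interest = A − P = $139,761.48 − $48,749.25 = $91,012.23

Interest = A - P = $91,012.23


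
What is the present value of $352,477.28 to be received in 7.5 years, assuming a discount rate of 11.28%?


Present value formula: PV = FV / (1 + r)^t
PV = $352,477.28 / (1 + 0.1128)^7.5
PV = $352,477.28 / 2.22909397
PV = $158,125.81

PV = FV / (1 + r)^t = $158,125.81


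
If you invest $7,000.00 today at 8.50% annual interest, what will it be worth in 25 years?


Future value formula: FV = PV × (1 + r)^t
FV = $7,000.00 × (1 + 0.085)^25
FV = $7,000.00 × 7.6867624
FV = $53,807.34

FV = PV × (1 + r)^t = $53,807.34


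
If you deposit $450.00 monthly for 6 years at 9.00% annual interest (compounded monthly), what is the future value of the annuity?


Future value of an ordinary annuity: FV = PMT × ((1 + r)^n − 1) / r
Monthly rate r = 0.09/12 = 0.0075, n = 72
FV = $450.00 × ((1 + 0.09/12)^72 − 1) / (0.09/12)
FV = $450.00 × 95.007028
FV = $42,753.16

FV = PMT × ((1+r)^n - 1)/r = $42,753.16


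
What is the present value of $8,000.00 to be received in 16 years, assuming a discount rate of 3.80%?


Present value formula: PV = FV / (1 + r)^t
PV = $8,000.00 / (1 + 0.038)^16
PV = $8,000.00 / 1.816175
PV = $4,404.86

PV = FV / (1 + r)^t = $4,404.86


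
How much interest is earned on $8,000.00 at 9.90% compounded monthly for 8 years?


Compound interest earned = final amount − principal.
A = P(1 + r/n)^(nt) = $8,000.00 × (1 + 0.099/12)^(12 × 8) = $17,605.17
Interest = A − P = $17,605.17 − $8,000.00 = $9,605.17

Interest = A - P = $9,605.17


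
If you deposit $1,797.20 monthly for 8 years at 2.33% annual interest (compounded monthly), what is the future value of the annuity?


Future value of an ordinary annuity: FV = PMT × ((1 + r)^n − 1) / r
Monthly rate r = 0.0233/12 ≈ 0.00194167, n = 96
FV = $1,797.20 × ((1 + 0.0233/12)^96 − 1) / (0.0233/12)
FV = $1,797.20 × 105.417880
FV = $189,457.01

FV = PMT × ((1+r)^n - 1)/r = $189,457.01


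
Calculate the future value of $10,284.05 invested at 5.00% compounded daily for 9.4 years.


Compound interest formula: A = P(1 + r/n)^(nt)
A = $10,284.05 × (1 + 0.05/365)^(365 × 9.4)
Growth factor: (1 + 0.05/365)^3431 = 1.599943
A = $10,284.05 × 1.599943
A = $16,453.89

A = P(1 + r/n)^(nt) = $16,453.89


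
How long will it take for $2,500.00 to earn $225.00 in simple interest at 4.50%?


Rearrange the simple interest formula for t:
I = P × r × t  ⇒  t = I / (P × r)
t = $225.00 / ($2,500.00 × 0.045)
t = 2

t = I/(P×r) = 2 years


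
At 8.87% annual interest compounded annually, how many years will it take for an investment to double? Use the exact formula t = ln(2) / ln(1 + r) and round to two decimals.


Doubling condition: (1 + r)^t = 2
Take ln of both sides: t × ln(1 + r) = ln(2)
t = ln(2) / ln(1 + r)
t = 0.693147 / 0.084984
t = 8.16

t = ln(2) / ln(1 + r) = 8.16 years


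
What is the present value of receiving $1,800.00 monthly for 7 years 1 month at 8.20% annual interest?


Present value of an ordinary annuity: PV = PMT × (1 − (1 + r)^(−n)) / r
Monthly rate r = 0.082/12 ≈ 0.00683333, n = 85
PV = $1,800.00 × (1 − (1 + 0.082/12)^(−85)) / (0.082/12)
PV = $1,800.00 × 64.311477
PV = $115,760.66

PV = PMT × (1-(1+r)^(-n))/r = $115,760.66


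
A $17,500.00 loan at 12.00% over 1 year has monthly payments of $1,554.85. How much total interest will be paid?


Total paid over the life of the loan = PMT × n.
Total paid = $1,554.85 × 12 = $18,658.20
Total interest = total paid − principal = $18,658.20 − $17,500.00 = $1,158.20

Total interest = (PMT × n) - PV = $1,158.20


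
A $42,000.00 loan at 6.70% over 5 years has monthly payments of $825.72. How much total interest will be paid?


Total paid over the life of the loan = PMT × n.
Total paid = $825.72 × 60 = $49,543.20
Total interest = total paid − principal = $49,543.20 − $42,000.00 = $7,543.20

Total interest = (PMT × n) - PV = $7,543.20


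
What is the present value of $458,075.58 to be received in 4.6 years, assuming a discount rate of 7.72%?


Present value formula: PV = FV / (1 + r)^t
PV = $458,075.58 / (1 + 0.0772)^4.6
PV = $458,075.58 / 1.40787205
PV = $325,367.34

PV = FV / (1 + r)^t = $325,367.34


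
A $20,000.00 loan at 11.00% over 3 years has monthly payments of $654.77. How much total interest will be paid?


Total paid over the life of the loan = PMT × n.
Total paid = $654.77 × 36 = $23,571.72
Total interest = total paid − principal = $23,571.72 − $20,000.00 = $3,571.72

Total interest = (PMT × n) - PV = $3,571.72


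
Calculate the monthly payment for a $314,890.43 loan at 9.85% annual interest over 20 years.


Loan payment formula: PMT = PV × r / (1 − (1 + r)^(−n))
Monthly rate r = 0.0985/12 ≈ 0.00820833, n = 240 months
Denominator: 1 − (1 + 0.0985/12)^(−240) = 0.859417
PMT = $314,890.43 × (0.0985/12) / 0.859417
PMT = $3,007.53 per month

PMT = PV × r / (1-(1+r)^(-n)) = $3,007.53/month


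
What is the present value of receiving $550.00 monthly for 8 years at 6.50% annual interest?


Present value of an ordinary annuity: PV = PMT × (1 − (1 + r)^(−n)) / r
Monthly rate r = 0.065/12 ≈ 0.00541667, n = 96
PV = $550.00 × (1 − (1 + 0.065/12)^(−96)) / (0.065/12)
PV = $550.00 × 74.703617
PV = $41,086.99

PV = PMT × (1-(1+r)^(-n))/r = $41,086.99


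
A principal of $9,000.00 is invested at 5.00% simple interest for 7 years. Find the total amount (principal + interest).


Total amount formula: A = P(1 + rt) = P + P·r·t
Interest: I = P × r × t = $9,000.00 × 0.05 × 7 = $3,150.00
A = P + I = $9,000.00 + $3,150.00 = $12,150.00

A = P + I = P(1 + rt) = $12,150.00


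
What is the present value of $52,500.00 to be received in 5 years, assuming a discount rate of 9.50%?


Present value formula: PV = FV / (1 + r)^t
PV = $52,500.00 / (1 + 0.095)^5
PV = $52,500.00 / 1.574239
PV = $33,349.45

PV = FV / (1 + r)^t = $33,349.45


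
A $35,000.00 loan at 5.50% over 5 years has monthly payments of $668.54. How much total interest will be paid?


Total paid over the life of the loan = PMT × n.
Total paid = $668.54 × 60 = $40,112.40
Total interest = total paid − principal = $40,112.40 − $35,000.00 = $5,112.40

Total interest = (PMT × n) - PV = $5,112.40


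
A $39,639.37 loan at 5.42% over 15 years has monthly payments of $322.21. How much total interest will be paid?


Total paid over the life of the loan = PMT × n.
Total paid = $322.21 × 180 = $57,997.80
Total interest = total paid − principal = $57,997.80 − $39,639.37 = $18,358.43

Total interest = (PMT × n) - PV = $18,358.43


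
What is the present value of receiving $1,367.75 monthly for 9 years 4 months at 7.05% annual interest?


Present value of an ordinary annuity: PV = PMT × (1 − (1 + r)^(−n)) / r
Monthly rate r = 0.0705/12 = 0.005875, n = 112
PV = $1,367.75 × (1 − (1 + 0.0705/12)^(−112)) / (0.0705/12)
PV = $1,367.75 × 81.892062
PV = $112,007.87

PV = PMT × (1-(1+r)^(-n))/r = $112,007.87


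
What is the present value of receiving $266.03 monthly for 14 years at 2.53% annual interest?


Present value of an ordinary annuity: PV = PMT × (1 − (1 + r)^(−n)) / r
Monthly rate r = 0.0253/12 ≈ 0.00210833, n = 168
PV = $266.03 × (1 − (1 + 0.0253/12)^(−168)) / (0.0253/12)
PV = $266.03 × 141.345626
PV = $37,602.18

PV = PMT × (1-(1+r)^(-n))/r = $37,602.18


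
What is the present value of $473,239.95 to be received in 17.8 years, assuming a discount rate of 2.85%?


Present value formula: PV = FV / (1 + r)^t
PV = $473,239.95 / (1 + 0.0285)^17.8
PV = $473,239.95 / 1.64906005
PV = $286,975.57

PV = FV / (1 + r)^t = $286,975.57


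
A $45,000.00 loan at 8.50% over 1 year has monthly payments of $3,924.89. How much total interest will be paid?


Total paid over the life of the loan = PMT × n.
Total paid = $3,924.89 × 12 = $47,098.68
Total interest = total paid − principal = $47,098.68 − $45,000.00 = $2,098.68

Total interest = (PMT × n) - PV = $2,098.68
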